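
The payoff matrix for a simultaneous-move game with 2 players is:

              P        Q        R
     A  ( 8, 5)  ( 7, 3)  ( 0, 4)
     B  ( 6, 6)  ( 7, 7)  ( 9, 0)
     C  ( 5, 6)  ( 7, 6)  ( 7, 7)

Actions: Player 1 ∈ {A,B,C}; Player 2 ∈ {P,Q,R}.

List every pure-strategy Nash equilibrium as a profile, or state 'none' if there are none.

NE set: (A,P), (B,Q)

(A,P): NE
(A,Q): not NE [P2→P gives 5>3]
(A,R): not NE [P1→B gives 9>0; P2→P gives 5>4]
(B,P): not NE [P1→A gives 8>6; P2→Q gives 7>6]
(B,Q): NE
(B,R): not NE [P2→Q gives 7>0]
(C,P): not NE [P1→A gives 8>5; P2→R gives 7>6]
(C,Q): not NE [P2→R gives 7>6]
(C,R): not NE [P1→B gives 9>7]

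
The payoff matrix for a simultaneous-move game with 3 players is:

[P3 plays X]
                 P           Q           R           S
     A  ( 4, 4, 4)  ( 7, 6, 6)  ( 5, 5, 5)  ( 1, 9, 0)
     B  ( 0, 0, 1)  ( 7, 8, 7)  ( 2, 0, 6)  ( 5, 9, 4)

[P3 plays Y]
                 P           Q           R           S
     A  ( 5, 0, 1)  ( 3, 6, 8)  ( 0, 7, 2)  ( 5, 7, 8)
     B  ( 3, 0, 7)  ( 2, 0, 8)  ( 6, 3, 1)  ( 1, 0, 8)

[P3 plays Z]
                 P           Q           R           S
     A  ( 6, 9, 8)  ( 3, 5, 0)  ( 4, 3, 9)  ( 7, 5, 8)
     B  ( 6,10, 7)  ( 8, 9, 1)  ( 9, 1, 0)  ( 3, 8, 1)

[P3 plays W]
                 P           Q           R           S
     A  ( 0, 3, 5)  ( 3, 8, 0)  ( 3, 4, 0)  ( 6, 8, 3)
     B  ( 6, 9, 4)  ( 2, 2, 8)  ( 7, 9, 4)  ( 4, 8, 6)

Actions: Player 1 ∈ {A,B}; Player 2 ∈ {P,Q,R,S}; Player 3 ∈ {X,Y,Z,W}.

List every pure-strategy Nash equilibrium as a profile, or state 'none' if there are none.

NE set: (A,P,Z), (A,S,Y), (B,P,Z)

(A,P,X): not NE [P2→S gives 9>4; P3→Z gives 8>4]
(A,P,Y): not NE [P2→S gives 7>0; P3→Z gives 8>1]
(A,P,Z): NE
(A,P,W): not NE [P1→B gives 6>0; P2→S gives 8>3; P3→Z gives 8>5]
(A,Q,X): not NE [P2→S gives 9>6; P3→Y gives 8>6]
(A,Q,Y): not NE [P2→S gives 7>6]
(A,Q,Z): not NE [P1→B gives 8>3; P2→P gives 9>5; P3→Y gives 8>0]
(A,Q,W): not NE [P3→Y gives 8>0]
(A,R,X): not NE [P2→S gives 9>5; P3→Z gives 9>5]
(A,R,Y): not NE [P1→B gives 6>0; P3→Z gives 9>2]
(A,R,Z): not NE [P1→B gives 9>4; P2→P gives 9>3]
(A,R,W): not NE [P1→B gives 7>3; P2→S gives 8>4; P3→Z gives 9>0]
(A,S,X): not NE [P1→B gives 5>1; P3→Z gives 8>0]
(A,S,Y): NE
(A,S,Z): not NE [P2→P gives 9>5]
(A,S,W): not NE [P3→Z gives 8>3]
(B,P,X): not NE [P1→A gives 4>0; P2→S gives 9>0; P3→Z gives 7>1]
(B,P,Y): not NE [P1→A gives 5>3; P2→R gives 3>0]
(B,P,Z): NE
(B,P,W): not NE [P3→Z gives 7>4]
(B,Q,X): not NE [P2→S gives 9>8; P3→W gives 8>7]
(B,Q,Y): not NE [P1→A gives 3>2; P2→R gives 3>0]
(B,Q,Z): not NE [P2→P gives 10>9; P3→W gives 8>1]
(B,Q,W): not NE [P1→A gives 3>2; P2→R gives 9>2]
(B,R,X): not NE [P1→A gives 5>2; P2→S gives 9>0]
(B,R,Y): not NE [P3→X gives 6>1]
(B,R,Z): not NE [P2→P gives 10>1; P3→X gives 6>0]
(B,R,W): not NE [P3→X gives 6>4]
(B,S,X): not NE [P3→Y gives 8>4]
(B,S,Y): not NE [P1→A gives 5>1; P2→R gives 3>0]
(B,S,Z): not NE [P1→A gives 7>3; P2→P gives 10>8; P3→Y gives 8>1]
(B,S,W): not NE [P1→A gives 6>4; P2→R gives 9>8; P3→Y gives 8>6]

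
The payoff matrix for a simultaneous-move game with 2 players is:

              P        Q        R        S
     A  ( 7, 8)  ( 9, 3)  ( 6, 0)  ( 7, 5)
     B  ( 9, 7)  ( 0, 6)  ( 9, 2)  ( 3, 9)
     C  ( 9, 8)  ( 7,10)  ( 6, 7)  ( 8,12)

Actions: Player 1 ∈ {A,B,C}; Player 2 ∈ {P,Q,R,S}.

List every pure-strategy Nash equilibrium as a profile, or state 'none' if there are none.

Nash profiles: (C,S)

(A,P): not NE [P1→C gives 9>7]
(A,Q): not NE [P2→P gives 8>3]
(A,R): not NE [P1→B gives 9>6; P2→P gives 8>0]
(A,S): not NE [P1→C gives 8>7; P2→P gives 8>5]
(B,P): not NE [P2→S gives 9>7]
(B,Q): not NE [P1→A gives 9>0; P2→S gives 9>6]
(B,R): not NE [P2→S gives 9>2]
(B,S): not NE [P1→C gives 8>3]
(C,P): not NE [P2→S gives 12>8]
(C,Q): not NE [P1→A gives 9>7; P2→S gives 12>10]
(C,R): not NE [P1→B gives 9>6; P2→S gives 12>7]
(C,S): NE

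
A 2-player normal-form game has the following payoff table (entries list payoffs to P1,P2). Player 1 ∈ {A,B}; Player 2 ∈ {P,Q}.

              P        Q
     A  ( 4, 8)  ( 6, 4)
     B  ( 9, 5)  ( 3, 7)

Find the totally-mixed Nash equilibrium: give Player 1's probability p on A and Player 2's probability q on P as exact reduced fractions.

P1 indiff ⇒ q·4+(1-q)·6 = q·9+(1-q)·3 ⇒ q(-5) = (1-q)(-3) ⇒ q = 3/8
P2 indiff ⇒ p·8+(1-p)·5 = p·4+(1-p)·7 ⇒ p(4) = (1-p)(2) ⇒ p = 1/3

p=1/3, q=3/8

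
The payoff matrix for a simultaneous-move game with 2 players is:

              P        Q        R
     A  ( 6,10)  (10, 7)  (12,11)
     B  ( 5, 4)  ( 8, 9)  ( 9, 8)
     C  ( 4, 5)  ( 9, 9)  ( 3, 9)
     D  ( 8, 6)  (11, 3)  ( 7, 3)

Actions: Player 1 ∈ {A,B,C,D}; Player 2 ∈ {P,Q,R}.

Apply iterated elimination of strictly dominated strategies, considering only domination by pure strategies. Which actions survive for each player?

P1 drop B (A beats it: P:6>5 Q:10>8 R:12>9)
P1 drop C (A beats it: P:6>4 Q:10>9 R:12>3)
P2 drop Q (P beats it: A:10>7 D:6>3)
P1→{A,D} P2→{P,R}

Remaining: P1:{A,D} P2:{P,R}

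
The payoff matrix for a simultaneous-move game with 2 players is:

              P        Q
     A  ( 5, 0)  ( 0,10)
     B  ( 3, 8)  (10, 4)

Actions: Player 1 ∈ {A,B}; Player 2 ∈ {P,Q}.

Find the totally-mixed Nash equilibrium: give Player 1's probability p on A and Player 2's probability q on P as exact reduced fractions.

P1 indiff ⇒ q·5+(1-q)·0 = q·3+(1-q)·10 ⇒ q(2) = (1-q)(10) ⇒ q = 5/6
P2 indiff ⇒ p·0+(1-p)·8 = p·10+(1-p)·4 ⇒ p(-10) = (1-p)(-4) ⇒ p = 2/7

p=2/7, q=5/6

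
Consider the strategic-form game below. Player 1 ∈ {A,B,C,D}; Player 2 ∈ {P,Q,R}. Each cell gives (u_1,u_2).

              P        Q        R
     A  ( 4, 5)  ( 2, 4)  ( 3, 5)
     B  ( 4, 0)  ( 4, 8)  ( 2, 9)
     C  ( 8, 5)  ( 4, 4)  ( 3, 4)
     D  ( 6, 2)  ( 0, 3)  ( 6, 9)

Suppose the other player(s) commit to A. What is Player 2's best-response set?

u_2(P vs A) = 5
u_2(Q vs A) = 4
u_2(R vs A) = 5
max payoff 5 at {P,R}

BR_2 = {P,R}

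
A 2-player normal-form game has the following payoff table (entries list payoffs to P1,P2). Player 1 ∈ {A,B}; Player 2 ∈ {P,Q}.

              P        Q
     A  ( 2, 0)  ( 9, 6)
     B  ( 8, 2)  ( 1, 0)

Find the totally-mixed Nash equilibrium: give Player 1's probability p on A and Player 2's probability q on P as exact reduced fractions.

P1 indiff ⇒ q·2+(1-q)·9 = q·8+(1-q)·1 ⇒ q(-6) = (1-q)(-8) ⇒ q = 4/7
P2 indiff ⇒ p·0+(1-p)·2 = p·6+(1-p)·0 ⇒ p(-6) = (1-p)(-2) ⇒ p = 1/4

p=1/4, q=4/7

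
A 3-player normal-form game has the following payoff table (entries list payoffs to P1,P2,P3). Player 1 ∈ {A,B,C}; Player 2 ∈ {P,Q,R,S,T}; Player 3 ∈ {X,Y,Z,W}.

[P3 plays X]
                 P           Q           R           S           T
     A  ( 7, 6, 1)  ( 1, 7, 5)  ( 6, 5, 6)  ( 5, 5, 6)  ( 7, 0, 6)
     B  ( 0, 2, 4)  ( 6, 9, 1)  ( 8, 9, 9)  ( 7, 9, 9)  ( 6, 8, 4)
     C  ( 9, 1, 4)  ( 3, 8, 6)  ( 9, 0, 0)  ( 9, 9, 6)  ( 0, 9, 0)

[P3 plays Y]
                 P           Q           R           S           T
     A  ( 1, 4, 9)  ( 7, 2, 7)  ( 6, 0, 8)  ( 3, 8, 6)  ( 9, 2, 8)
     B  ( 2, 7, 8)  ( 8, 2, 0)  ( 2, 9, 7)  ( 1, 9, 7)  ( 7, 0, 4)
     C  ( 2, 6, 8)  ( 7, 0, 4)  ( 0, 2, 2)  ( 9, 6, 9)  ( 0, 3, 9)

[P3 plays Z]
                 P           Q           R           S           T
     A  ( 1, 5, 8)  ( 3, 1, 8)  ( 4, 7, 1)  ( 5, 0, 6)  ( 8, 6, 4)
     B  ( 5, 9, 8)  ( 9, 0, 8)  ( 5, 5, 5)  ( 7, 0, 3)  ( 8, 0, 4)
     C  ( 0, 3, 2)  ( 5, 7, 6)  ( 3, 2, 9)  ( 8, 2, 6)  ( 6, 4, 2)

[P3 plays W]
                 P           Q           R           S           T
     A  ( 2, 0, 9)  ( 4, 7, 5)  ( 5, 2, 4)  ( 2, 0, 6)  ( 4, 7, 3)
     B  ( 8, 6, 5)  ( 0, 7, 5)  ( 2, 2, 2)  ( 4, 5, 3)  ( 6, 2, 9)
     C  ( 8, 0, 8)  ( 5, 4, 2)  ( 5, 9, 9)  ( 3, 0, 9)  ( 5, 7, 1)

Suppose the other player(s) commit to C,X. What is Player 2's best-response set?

u_2(P vs C,X) = 1
u_2(Q vs C,X) = 8
u_2(R vs C,X) = 0
u_2(S vs C,X) = 9
u_2(T vs C,X) = 9
max payoff 9 at {S,T}

P2 best: {S,T}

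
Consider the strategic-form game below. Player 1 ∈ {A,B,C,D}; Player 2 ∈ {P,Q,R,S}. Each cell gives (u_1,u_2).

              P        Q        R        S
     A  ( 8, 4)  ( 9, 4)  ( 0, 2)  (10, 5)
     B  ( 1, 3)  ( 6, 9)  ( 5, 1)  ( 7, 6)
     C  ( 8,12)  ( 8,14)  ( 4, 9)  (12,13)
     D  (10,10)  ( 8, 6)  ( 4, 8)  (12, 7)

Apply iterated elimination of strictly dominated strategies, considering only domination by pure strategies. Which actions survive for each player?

Remaining: P1:{A,C,D} P2:{P,Q,S}

P2 drop R (P beats it: A:4>2 B:3>1 C:12>9 D:10>8)
P1 drop B (A beats it: P:8>1 Q:9>6 S:10>7)
P1→{A,C,D} P2→{P,Q,S}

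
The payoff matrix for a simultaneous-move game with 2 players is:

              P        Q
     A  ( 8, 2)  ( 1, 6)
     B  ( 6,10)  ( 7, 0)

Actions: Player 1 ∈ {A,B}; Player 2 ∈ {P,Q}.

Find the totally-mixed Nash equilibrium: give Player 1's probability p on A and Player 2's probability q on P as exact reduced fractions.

P1 mixes 5/7 on A; P2 mixes 3/4 on P

P1 indiff ⇒ q·8+(1-q)·1 = q·6+(1-q)·7 ⇒ q(2) = (1-q)(6) ⇒ q = 3/4
P2 indiff ⇒ p·2+(1-p)·10 = p·6+(1-p)·0 ⇒ p(-4) = (1-p)(-10) ⇒ p = 5/7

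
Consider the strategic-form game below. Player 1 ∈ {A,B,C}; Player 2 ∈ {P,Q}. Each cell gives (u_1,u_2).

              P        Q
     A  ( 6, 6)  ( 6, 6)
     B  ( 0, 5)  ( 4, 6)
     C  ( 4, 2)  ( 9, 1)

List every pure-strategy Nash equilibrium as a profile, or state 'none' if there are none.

Nash profiles: (A,P)

(A,P): NE
(A,Q): not NE [P1→C gives 9>6]
(B,P): not NE [P1→A gives 6>0; P2→Q gives 6>5]
(B,Q): not NE [P1→C gives 9>4]
(C,P): not NE [P1→A gives 6>4]
(C,Q): not NE [P2→P gives 2>1]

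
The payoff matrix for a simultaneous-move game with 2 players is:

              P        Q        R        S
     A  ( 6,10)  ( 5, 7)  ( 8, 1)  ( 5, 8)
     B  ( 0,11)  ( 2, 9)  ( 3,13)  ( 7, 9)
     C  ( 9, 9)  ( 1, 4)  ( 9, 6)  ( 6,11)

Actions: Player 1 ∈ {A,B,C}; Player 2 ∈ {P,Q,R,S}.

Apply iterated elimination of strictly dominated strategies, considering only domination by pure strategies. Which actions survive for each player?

Survivors P1:{B,C} P2:{P,R,S}

P2 drop Q (P beats it: A:10>7 B:11>9 C:9>4)
P1 drop A (C beats it: P:9>6 R:9>8 S:6>5)
P1→{B,C} P2→{P,R,S}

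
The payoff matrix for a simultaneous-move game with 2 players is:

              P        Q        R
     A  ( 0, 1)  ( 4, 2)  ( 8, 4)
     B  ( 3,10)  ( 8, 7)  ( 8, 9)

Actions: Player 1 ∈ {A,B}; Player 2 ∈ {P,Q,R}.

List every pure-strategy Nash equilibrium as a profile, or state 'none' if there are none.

(A,P): not NE [P1→B gives 3>0; P2→R gives 4>1]
(A,Q): not NE [P1→B gives 8>4; P2→R gives 4>2]
(A,R): NE
(B,P): NE
(B,Q): not NE [P2→P gives 10>7]
(B,R): not NE [P2→P gives 10>9]

PSNE = {(A,R), (B,P)}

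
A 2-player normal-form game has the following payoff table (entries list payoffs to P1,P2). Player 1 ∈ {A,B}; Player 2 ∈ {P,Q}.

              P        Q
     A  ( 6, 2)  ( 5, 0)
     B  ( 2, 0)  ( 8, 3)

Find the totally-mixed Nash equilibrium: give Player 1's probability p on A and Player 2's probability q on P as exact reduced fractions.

P1 indiff ⇒ q·6+(1-q)·5 = q·2+(1-q)·8 ⇒ q(4) = (1-q)(3) ⇒ q = 3/7
P2 indiff ⇒ p·2+(1-p)·0 = p·0+(1-p)·3 ⇒ p(2) = (1-p)(3) ⇒ p = 3/5

(p,q) = (3/5, 3/7)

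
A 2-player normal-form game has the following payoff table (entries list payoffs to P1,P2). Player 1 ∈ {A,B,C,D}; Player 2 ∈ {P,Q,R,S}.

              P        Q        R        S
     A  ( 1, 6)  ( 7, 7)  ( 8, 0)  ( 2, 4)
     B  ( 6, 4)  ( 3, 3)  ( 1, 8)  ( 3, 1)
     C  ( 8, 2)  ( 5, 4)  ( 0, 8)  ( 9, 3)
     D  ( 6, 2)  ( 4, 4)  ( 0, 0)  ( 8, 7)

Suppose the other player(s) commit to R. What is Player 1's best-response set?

u_1(A vs R) = 8
u_1(B vs R) = 1
u_1(C vs R) = 0
u_1(D vs R) = 0
max payoff 8 at {A}

BR_1 = {A}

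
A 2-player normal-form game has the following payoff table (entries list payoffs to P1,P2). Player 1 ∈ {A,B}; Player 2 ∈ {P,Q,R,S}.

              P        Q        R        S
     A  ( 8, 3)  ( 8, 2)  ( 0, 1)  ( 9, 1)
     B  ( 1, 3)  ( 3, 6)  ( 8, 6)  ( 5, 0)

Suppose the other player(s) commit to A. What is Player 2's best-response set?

P2 best: {P}

u_2(P vs A) = 3
u_2(Q vs A) = 2
u_2(R vs A) = 1
u_2(S vs A) = 1
max payoff 3 at {P}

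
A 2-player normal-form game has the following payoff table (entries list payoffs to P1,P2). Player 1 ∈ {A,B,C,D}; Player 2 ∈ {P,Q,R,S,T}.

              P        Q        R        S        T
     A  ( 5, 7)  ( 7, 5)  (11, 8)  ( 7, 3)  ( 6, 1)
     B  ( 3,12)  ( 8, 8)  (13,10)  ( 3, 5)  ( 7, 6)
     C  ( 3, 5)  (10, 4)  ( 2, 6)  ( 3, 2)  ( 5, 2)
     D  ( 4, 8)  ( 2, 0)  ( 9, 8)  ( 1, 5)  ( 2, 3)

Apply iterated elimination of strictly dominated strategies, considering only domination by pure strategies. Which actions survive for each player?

P1 drop D (A beats it: P:5>4 Q:7>2 R:11>9 S:7>1 T:6>2)
P2 drop Q (P beats it: A:7>5 B:12>8 C:5>4)
P1 drop C (A beats it: P:5>3 R:11>2 S:7>3 T:6>5)
P2 drop S (P beats it: A:7>3 B:12>5)
P2 drop T (P beats it: A:7>1 B:12>6)
P1→{A,B} P2→{P,R}

Remaining: P1:{A,B} P2:{P,R}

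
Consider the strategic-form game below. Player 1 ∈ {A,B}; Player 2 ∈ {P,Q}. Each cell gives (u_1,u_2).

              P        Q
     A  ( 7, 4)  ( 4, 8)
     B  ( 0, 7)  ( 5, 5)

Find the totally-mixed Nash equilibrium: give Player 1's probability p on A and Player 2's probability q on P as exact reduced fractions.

P1 indiff ⇒ q·7+(1-q)·4 = q·0+(1-q)·5 ⇒ q(7) = (1-q)(1) ⇒ q = 1/8
P2 indiff ⇒ p·4+(1-p)·7 = p·8+(1-p)·5 ⇒ p(-4) = (1-p)(-2) ⇒ p = 1/3

p=1/3, q=1/8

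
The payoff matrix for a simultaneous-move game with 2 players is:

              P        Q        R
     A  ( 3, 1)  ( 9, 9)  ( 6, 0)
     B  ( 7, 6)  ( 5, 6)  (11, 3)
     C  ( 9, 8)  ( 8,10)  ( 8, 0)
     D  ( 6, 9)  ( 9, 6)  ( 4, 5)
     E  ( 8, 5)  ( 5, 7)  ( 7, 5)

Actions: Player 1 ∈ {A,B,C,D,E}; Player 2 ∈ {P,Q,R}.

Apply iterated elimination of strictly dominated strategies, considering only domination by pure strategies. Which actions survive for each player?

Survivors P1:{A,C,D} P2:{P,Q}

P1 drop E (C beats it: P:9>8 Q:8>5 R:8>7)
P2 drop R (P beats it: A:1>0 B:6>3 C:8>0 D:9>5)
P1 drop B (C beats it: P:9>7 Q:8>5)
P1→{A,C,D} P2→{P,Q}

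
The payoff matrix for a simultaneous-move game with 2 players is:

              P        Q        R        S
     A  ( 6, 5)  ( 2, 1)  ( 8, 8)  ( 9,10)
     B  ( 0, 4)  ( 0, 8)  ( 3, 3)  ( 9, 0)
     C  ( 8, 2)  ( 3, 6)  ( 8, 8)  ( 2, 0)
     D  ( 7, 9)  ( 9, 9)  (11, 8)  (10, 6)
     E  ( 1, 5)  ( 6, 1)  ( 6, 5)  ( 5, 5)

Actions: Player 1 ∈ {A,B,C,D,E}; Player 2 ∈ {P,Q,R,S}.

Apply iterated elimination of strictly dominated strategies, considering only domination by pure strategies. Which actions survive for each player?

P1 drop A (D beats it: P:7>6 Q:9>2 R:11>8 S:10>9)
P1 drop B (D beats it: P:7>0 Q:9>0 R:11>3 S:10>9)
P1 drop E (D beats it: P:7>1 Q:9>6 R:11>6 S:10>5)
P2 drop S (P beats it: C:2>0 D:9>6)
P1→{C,D} P2→{P,Q,R}

Survivors P1:{C,D} P2:{P,Q,R}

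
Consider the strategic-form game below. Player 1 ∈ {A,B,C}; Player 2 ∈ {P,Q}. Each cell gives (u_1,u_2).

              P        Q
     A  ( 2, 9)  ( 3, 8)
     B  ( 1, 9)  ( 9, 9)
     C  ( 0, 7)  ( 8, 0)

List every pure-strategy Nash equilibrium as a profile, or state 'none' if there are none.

(A,P): NE
(A,Q): not NE [P1→B gives 9>3; P2→P gives 9>8]
(B,P): not NE [P1→A gives 2>1]
(B,Q): NE
(C,P): not NE [P1→A gives 2>0]
(C,Q): not NE [P1→B gives 9>8; P2→P gives 7>0]

PSNE = {(A,P), (B,Q)}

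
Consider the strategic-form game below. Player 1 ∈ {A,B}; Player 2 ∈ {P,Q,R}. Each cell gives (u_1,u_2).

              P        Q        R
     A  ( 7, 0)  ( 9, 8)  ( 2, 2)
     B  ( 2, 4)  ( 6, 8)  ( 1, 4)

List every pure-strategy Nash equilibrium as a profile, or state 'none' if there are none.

(A,P): not NE [P2→Q gives 8>0]
(A,Q): NE
(A,R): not NE [P2→Q gives 8>2]
(B,P): not NE [P1→A gives 7>2; P2→Q gives 8>4]
(B,Q): not NE [P1→A gives 9>6]
(B,R): not NE [P1→A gives 2>1; P2→Q gives 8>4]

PSNE = {(A,Q)}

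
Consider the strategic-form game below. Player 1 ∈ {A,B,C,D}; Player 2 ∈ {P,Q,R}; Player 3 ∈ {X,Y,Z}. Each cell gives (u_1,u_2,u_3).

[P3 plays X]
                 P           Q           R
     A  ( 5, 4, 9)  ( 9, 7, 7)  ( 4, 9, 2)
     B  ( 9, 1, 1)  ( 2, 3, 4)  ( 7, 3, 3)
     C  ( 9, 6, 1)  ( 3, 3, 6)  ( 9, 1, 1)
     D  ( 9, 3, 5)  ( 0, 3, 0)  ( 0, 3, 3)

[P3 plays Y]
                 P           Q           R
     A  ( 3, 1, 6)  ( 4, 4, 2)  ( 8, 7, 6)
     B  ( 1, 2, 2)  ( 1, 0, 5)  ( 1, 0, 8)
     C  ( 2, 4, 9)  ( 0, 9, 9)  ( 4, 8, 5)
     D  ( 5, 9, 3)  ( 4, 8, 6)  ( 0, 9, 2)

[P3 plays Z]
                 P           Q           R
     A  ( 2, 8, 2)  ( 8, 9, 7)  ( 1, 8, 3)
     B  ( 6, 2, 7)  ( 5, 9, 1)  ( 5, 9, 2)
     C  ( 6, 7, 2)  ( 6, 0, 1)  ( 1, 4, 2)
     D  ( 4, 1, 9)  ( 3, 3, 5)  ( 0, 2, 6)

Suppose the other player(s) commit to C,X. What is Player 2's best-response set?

u_2(P vs C,X) = 6
u_2(Q vs C,X) = 3
u_2(R vs C,X) = 1
max payoff 6 at {P}

P2 best: {P}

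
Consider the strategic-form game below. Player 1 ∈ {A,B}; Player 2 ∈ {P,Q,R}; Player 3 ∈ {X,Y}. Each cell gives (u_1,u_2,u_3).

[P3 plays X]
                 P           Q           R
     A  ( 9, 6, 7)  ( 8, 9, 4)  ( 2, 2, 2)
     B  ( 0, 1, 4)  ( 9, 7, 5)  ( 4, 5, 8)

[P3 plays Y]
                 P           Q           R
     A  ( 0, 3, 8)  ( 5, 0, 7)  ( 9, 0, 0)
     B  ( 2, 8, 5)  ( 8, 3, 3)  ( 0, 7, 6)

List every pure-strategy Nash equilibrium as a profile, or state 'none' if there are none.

(A,P,X): not NE [P2→Q gives 9>6; P3→Y gives 8>7]
(A,P,Y): not NE [P1→B gives 2>0]
(A,Q,X): not NE [P1→B gives 9>8; P3→Y gives 7>4]
(A,Q,Y): not NE [P1→B gives 8>5; P2→P gives 3>0]
(A,R,X): not NE [P1→B gives 4>2; P2→Q gives 9>2]
(A,R,Y): not NE [P2→P gives 3>0; P3→X gives 2>0]
(B,P,X): not NE [P1→A gives 9>0; P2→Q gives 7>1; P3→Y gives 5>4]
(B,P,Y): NE
(B,Q,X): NE
(B,Q,Y): not NE [P2→P gives 8>3; P3→X gives 5>3]
(B,R,X): not NE [P2→Q gives 7>5]
(B,R,Y): not NE [P1→A gives 9>0; P2→P gives 8>7; P3→X gives 8>6]

NE set: (B,P,Y), (B,Q,X)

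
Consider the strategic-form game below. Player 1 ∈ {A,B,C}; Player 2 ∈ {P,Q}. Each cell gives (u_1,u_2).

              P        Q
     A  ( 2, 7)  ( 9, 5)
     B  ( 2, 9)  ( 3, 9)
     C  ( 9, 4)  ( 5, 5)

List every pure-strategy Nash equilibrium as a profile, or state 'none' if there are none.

(A,P): not NE [P1→C gives 9>2]
(A,Q): not NE [P2→P gives 7>5]
(B,P): not NE [P1→C gives 9>2]
(B,Q): not NE [P1→A gives 9>3]
(C,P): not NE [P2→Q gives 5>4]
(C,Q): not NE [P1→A gives 9>5]

PSNE: ∅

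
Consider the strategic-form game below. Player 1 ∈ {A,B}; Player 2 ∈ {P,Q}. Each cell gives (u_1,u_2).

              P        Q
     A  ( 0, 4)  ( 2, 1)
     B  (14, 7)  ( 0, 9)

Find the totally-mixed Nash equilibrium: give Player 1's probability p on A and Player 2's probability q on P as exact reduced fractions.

P1 indiff ⇒ q·0+(1-q)·2 = q·14+(1-q)·0 ⇒ q(-14) = (1-q)(-2) ⇒ q = 1/8
P2 indiff ⇒ p·4+(1-p)·7 = p·1+(1-p)·9 ⇒ p(3) = (1-p)(2) ⇒ p = 2/5

p=2/5, q=1/8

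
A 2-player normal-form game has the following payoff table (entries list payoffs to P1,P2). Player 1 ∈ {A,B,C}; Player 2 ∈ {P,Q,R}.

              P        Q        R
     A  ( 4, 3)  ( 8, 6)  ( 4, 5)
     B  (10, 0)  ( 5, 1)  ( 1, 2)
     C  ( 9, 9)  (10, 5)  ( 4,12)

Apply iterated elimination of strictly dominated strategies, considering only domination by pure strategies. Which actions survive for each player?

IESDS → P1:{A,C} P2:{Q,R}

P2 drop P (R beats it: A:5>3 B:2>0 C:12>9)
P1 drop B (A beats it: Q:8>5 R:4>1)
P1→{A,C} P2→{Q,R}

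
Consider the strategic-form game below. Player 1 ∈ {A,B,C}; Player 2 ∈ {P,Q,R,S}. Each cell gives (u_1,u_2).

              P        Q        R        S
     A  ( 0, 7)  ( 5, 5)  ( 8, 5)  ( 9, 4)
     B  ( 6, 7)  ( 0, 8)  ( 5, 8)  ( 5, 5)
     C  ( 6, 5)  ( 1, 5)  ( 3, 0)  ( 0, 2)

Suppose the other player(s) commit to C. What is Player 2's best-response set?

u_2(P vs C) = 5
u_2(Q vs C) = 5
u_2(R vs C) = 0
u_2(S vs C) = 2
max payoff 5 at {P,Q}

BR_2 = {P,Q}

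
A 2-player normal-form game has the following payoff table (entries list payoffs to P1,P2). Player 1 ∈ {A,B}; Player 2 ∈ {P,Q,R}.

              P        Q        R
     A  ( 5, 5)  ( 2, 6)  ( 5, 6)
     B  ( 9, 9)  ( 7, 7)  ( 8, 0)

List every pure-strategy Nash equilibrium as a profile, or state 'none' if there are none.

(A,P): not NE [P1→B gives 9>5; P2→R gives 6>5]
(A,Q): not NE [P1→B gives 7>2]
(A,R): not NE [P1→B gives 8>5]
(B,P): NE
(B,Q): not NE [P2→P gives 9>7]
(B,R): not NE [P2→P gives 9>0]

NE set: (B,P)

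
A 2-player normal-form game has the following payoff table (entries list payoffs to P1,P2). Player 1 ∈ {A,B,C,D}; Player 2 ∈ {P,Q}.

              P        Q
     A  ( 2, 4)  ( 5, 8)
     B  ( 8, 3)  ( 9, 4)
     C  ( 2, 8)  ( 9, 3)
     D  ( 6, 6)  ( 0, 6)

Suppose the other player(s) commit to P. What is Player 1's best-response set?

BR_1 = {B}

u_1(A vs P) = 2
u_1(B vs P) = 8
u_1(C vs P) = 2
u_1(D vs P) = 6
max payoff 8 at {B}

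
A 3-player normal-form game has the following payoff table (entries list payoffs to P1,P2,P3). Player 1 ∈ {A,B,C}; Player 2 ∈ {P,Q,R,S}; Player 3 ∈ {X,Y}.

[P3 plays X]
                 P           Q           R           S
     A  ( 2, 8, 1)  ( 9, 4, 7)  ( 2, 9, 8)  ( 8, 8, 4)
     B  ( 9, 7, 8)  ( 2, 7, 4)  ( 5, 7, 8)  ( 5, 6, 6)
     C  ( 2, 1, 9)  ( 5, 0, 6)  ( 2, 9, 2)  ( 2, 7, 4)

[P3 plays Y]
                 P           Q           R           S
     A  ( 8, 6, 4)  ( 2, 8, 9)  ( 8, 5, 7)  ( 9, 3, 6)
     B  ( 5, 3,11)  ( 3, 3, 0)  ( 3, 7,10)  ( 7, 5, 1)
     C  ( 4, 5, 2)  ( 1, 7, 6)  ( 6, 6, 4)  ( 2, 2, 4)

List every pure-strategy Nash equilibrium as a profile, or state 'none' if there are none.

Equilibria: none

(A,P,X): not NE [P1→B gives 9>2; P2→R gives 9>8; P3→Y gives 4>1]
(A,P,Y): not NE [P2→Q gives 8>6]
(A,Q,X): not NE [P2→R gives 9>4; P3→Y gives 9>7]
(A,Q,Y): not NE [P1→B gives 3>2]
(A,R,X): not NE [P1→B gives 5>2]
(A,R,Y): not NE [P2→Q gives 8>5; P3→X gives 8>7]
(A,S,X): not NE [P2→R gives 9>8; P3→Y gives 6>4]
(A,S,Y): not NE [P2→Q gives 8>3]
(B,P,X): not NE [P3→Y gives 11>8]
(B,P,Y): not NE [P1→A gives 8>5; P2→R gives 7>3]
(B,Q,X): not NE [P1→A gives 9>2]
(B,Q,Y): not NE [P2→R gives 7>3; P3→X gives 4>0]
(B,R,X): not NE [P3→Y gives 10>8]
(B,R,Y): not NE [P1→A gives 8>3]
(B,S,X): not NE [P1→A gives 8>5; P2→R gives 7>6]
(B,S,Y): not NE [P1→A gives 9>7; P2→R gives 7>5; P3→X gives 6>1]
(C,P,X): not NE [P1→B gives 9>2; P2→R gives 9>1]
(C,P,Y): not NE [P1→A gives 8>4; P2→Q gives 7>5; P3→X gives 9>2]
(C,Q,X): not NE [P1→A gives 9>5; P2→R gives 9>0]
(C,Q,Y): not NE [P1→B gives 3>1]
(C,R,X): not NE [P1→B gives 5>2; P3→Y gives 4>2]
(C,R,Y): not NE [P1→A gives 8>6; P2→Q gives 7>6]
(C,S,X): not NE [P1→A gives 8>2; P2→R gives 9>7]
(C,S,Y): not NE [P1→A gives 9>2; P2→Q gives 7>2]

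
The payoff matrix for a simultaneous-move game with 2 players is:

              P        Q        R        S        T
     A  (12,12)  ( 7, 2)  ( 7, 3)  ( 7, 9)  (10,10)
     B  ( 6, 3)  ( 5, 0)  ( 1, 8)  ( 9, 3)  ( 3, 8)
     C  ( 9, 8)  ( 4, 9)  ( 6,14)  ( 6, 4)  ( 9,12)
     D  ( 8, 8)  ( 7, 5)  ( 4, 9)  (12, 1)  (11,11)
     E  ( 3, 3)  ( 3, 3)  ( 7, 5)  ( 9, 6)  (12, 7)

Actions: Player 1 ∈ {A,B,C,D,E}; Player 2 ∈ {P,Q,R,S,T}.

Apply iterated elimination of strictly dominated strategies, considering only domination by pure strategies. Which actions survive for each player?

P1 drop B (D beats it: P:8>6 Q:7>5 R:4>1 S:12>9 T:11>3)
P1 drop C (A beats it: P:12>9 Q:7>4 R:7>6 S:7>6 T:10>9)
P2 drop Q (R beats it: A:3>2 D:9>5 E:5>3)
P2 drop R (T beats it: A:10>3 D:11>9 E:7>5)
P2 drop S (T beats it: A:10>9 D:11>1 E:7>6)
P1→{A,D,E} P2→{P,T}

Survivors P1:{A,D,E} P2:{P,T}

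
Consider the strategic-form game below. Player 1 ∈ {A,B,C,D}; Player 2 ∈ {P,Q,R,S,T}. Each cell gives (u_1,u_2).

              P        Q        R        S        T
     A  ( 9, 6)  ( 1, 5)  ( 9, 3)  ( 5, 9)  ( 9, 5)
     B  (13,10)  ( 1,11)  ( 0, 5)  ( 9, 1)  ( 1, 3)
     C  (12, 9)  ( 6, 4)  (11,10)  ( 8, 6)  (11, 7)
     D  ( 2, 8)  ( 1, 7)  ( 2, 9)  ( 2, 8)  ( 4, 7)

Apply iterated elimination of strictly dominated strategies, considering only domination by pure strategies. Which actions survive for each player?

P1 drop A (C beats it: P:12>9 Q:6>1 R:11>9 S:8>5 T:11>9)
P1 drop D (C beats it: P:12>2 Q:6>1 R:11>2 S:8>2 T:11>4)
P2 drop S (P beats it: B:10>1 C:9>6)
P2 drop T (P beats it: B:10>3 C:9>7)
P1→{B,C} P2→{P,Q,R}

IESDS → P1:{B,C} P2:{P,Q,R}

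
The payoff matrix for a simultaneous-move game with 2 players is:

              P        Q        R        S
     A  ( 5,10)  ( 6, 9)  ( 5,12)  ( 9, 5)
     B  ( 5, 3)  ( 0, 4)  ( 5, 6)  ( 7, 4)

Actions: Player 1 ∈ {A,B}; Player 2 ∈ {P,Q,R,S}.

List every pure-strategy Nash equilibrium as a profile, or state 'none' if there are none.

NE set: (A,R), (B,R)

(A,P): not NE [P2→R gives 12>10]
(A,Q): not NE [P2→R gives 12>9]
(A,R): NE
(A,S): not NE [P2→R gives 12>5]
(B,P): not NE [P2→R gives 6>3]
(B,Q): not NE [P1→A gives 6>0; P2→R gives 6>4]
(B,R): NE
(B,S): not NE [P1→A gives 9>7; P2→R gives 6>4]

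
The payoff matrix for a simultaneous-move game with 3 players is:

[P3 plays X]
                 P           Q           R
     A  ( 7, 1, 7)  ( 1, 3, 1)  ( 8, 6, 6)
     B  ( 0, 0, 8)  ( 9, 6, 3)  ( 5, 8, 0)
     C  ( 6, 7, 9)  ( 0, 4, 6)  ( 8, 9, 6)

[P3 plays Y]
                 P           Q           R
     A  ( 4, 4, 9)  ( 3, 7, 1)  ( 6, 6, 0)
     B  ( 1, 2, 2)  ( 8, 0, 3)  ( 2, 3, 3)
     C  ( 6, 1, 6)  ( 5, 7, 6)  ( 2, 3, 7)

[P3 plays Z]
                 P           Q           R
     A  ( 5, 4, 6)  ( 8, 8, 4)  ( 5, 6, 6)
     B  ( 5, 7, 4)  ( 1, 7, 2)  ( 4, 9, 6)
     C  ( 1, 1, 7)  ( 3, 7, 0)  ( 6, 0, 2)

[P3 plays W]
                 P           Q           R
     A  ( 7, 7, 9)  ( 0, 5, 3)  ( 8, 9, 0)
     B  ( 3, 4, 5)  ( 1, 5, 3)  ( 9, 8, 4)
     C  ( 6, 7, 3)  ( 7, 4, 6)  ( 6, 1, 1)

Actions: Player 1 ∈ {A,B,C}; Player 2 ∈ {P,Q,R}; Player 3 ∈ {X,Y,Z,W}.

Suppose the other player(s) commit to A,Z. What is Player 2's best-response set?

P2 best: {Q}

u_2(P vs A,Z) = 4
u_2(Q vs A,Z) = 8
u_2(R vs A,Z) = 6
max payoff 8 at {Q}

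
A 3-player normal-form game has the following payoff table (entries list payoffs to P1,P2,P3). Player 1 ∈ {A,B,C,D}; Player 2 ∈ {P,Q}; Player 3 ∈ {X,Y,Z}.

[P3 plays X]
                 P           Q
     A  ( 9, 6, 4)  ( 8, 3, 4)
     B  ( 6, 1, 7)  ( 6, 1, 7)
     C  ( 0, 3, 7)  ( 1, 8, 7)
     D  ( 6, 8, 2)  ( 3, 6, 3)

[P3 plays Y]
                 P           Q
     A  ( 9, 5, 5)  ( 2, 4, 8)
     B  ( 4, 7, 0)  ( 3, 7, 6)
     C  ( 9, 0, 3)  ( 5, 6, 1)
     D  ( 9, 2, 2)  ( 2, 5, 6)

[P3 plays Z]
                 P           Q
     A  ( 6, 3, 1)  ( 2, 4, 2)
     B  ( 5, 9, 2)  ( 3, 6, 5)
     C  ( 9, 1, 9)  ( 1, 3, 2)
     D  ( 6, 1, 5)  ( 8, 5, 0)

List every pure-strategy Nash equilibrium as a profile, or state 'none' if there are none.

(A,P,X): not NE [P3→Y gives 5>4]
(A,P,Y): NE
(A,P,Z): not NE [P1→C gives 9>6; P2→Q gives 4>3; P3→Y gives 5>1]
(A,Q,X): not NE [P2→P gives 6>3; P3→Y gives 8>4]
(A,Q,Y): not NE [P1→C gives 5>2; P2→P gives 5>4]
(A,Q,Z): not NE [P1→D gives 8>2; P3→Y gives 8>2]
(B,P,X): not NE [P1→A gives 9>6]
(B,P,Y): not NE [P1→D gives 9>4; P3→X gives 7>0]
(B,P,Z): not NE [P1→C gives 9>5; P3→X gives 7>2]
(B,Q,X): not NE [P1→A gives 8>6]
(B,Q,Y): not NE [P1→C gives 5>3; P3→X gives 7>6]
(B,Q,Z): not NE [P1→D gives 8>3; P2→P gives 9>6; P3→X gives 7>5]
(C,P,X): not NE [P1→A gives 9>0; P2→Q gives 8>3; P3→Z gives 9>7]
(C,P,Y): not NE [P2→Q gives 6>0; P3→Z gives 9>3]
(C,P,Z): not NE [P2→Q gives 3>1]
(C,Q,X): not NE [P1→A gives 8>1]
(C,Q,Y): not NE [P3→X gives 7>1]
(C,Q,Z): not NE [P1→D gives 8>1; P3→X gives 7>2]
(D,P,X): not NE [P1→A gives 9>6; P3→Z gives 5>2]
(D,P,Y): not NE [P2→Q gives 5>2; P3→Z gives 5>2]
(D,P,Z): not NE [P1→C gives 9>6; P2→Q gives 5>1]
(D,Q,X): not NE [P1→A gives 8>3; P2→P gives 8>6; P3→Y gives 6>3]
(D,Q,Y): not NE [P1→C gives 5>2]
(D,Q,Z): not NE [P3→Y gives 6>0]

NE set: (A,P,Y)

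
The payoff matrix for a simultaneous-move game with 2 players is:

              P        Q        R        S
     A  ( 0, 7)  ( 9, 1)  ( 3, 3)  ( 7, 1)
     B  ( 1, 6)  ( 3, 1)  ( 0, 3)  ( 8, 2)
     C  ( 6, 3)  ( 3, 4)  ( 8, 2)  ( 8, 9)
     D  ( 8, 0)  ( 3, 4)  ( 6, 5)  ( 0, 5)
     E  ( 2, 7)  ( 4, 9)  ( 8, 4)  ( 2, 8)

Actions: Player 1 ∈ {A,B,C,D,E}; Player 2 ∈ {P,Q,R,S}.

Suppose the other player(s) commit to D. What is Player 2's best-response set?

u_2(P vs D) = 0
u_2(Q vs D) = 4
u_2(R vs D) = 5
u_2(S vs D) = 5
max payoff 5 at {R,S}

P2 best: {R,S}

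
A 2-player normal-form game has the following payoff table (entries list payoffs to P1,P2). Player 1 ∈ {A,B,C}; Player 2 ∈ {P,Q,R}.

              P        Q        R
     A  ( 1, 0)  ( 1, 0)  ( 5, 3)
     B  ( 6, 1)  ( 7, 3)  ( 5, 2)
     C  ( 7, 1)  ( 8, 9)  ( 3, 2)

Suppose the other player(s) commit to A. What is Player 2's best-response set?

u_2(P vs A) = 0
u_2(Q vs A) = 0
u_2(R vs A) = 3
max payoff 3 at {R}

BR_2 = {R}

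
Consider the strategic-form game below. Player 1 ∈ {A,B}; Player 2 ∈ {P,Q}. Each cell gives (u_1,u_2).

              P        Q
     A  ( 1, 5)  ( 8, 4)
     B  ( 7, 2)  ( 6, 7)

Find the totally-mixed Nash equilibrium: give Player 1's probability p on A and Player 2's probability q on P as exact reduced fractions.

p=5/6, q=1/4

P1 indiff ⇒ q·1+(1-q)·8 = q·7+(1-q)·6 ⇒ q(-6) = (1-q)(-2) ⇒ q = 1/4
P2 indiff ⇒ p·5+(1-p)·2 = p·4+(1-p)·7 ⇒ p(1) = (1-p)(5) ⇒ p = 5/6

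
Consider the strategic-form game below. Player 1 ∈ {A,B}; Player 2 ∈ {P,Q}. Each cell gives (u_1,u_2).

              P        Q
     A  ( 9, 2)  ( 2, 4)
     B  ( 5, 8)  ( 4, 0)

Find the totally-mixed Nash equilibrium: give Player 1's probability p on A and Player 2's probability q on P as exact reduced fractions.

p=4/5, q=1/3

P1 indiff ⇒ q·9+(1-q)·2 = q·5+(1-q)·4 ⇒ q(4) = (1-q)(2) ⇒ q = 1/3
P2 indiff ⇒ p·2+(1-p)·8 = p·4+(1-p)·0 ⇒ p(-2) = (1-p)(-8) ⇒ p = 4/5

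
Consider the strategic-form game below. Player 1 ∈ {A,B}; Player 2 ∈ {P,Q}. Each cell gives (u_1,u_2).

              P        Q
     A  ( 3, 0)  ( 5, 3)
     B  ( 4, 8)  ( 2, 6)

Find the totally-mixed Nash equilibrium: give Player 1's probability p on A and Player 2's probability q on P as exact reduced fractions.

(p,q) = (2/5, 3/4)

P1 indiff ⇒ q·3+(1-q)·5 = q·4+(1-q)·2 ⇒ q(-1) = (1-q)(-3) ⇒ q = 3/4
P2 indiff ⇒ p·0+(1-p)·8 = p·3+(1-p)·6 ⇒ p(-3) = (1-p)(-2) ⇒ p = 2/5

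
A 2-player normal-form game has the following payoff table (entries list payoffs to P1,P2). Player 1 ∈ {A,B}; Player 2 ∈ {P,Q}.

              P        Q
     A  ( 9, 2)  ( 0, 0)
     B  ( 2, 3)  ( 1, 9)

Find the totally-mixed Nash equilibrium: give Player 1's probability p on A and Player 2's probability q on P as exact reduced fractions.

(p,q) = (3/4, 1/8)

P1 indiff ⇒ q·9+(1-q)·0 = q·2+(1-q)·1 ⇒ q(7) = (1-q)(1) ⇒ q = 1/8
P2 indiff ⇒ p·2+(1-p)·3 = p·0+(1-p)·9 ⇒ p(2) = (1-p)(6) ⇒ p = 3/4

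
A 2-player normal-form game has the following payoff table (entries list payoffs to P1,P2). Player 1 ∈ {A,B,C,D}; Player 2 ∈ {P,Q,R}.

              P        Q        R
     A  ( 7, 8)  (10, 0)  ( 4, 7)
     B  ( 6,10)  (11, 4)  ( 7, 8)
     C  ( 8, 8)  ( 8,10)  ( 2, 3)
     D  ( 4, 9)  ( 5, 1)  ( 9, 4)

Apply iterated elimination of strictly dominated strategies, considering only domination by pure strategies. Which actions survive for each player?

Survivors P1:{A,B,C} P2:{P,Q}

P2 drop R (P beats it: A:8>7 B:10>8 C:8>3 D:9>4)
P1 drop D (A beats it: P:7>4 Q:10>5)
P1→{A,B,C} P2→{P,Q}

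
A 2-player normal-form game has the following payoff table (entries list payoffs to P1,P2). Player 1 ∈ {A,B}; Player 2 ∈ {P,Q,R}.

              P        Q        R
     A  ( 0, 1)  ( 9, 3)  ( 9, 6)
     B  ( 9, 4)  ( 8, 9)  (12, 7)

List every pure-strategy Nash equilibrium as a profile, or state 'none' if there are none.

(A,P): not NE [P1→B gives 9>0; P2→R gives 6>1]
(A,Q): not NE [P2→R gives 6>3]
(A,R): not NE [P1→B gives 12>9]
(B,P): not NE [P2→Q gives 9>4]
(B,Q): not NE [P1→A gives 9>8]
(B,R): not NE [P2→Q gives 9>7]

No pure NE.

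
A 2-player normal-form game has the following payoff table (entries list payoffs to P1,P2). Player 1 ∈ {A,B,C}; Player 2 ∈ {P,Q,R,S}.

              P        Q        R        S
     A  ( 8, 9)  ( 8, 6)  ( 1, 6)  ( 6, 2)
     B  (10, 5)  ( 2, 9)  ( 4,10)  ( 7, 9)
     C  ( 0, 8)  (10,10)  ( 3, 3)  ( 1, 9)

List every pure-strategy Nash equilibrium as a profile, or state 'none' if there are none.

(A,P): not NE [P1→B gives 10>8]
(A,Q): not NE [P1→C gives 10>8; P2→P gives 9>6]
(A,R): not NE [P1→B gives 4>1; P2→P gives 9>6]
(A,S): not NE [P1→B gives 7>6; P2→P gives 9>2]
(B,P): not NE [P2→R gives 10>5]
(B,Q): not NE [P1→C gives 10>2; P2→R gives 10>9]
(B,R): NE
(B,S): not NE [P2→R gives 10>9]
(C,P): not NE [P1→B gives 10>0; P2→Q gives 10>8]
(C,Q): NE
(C,R): not NE [P1→B gives 4>3; P2→Q gives 10>3]
(C,S): not NE [P1→B gives 7>1; P2→Q gives 10>9]

PSNE = {(B,R), (C,Q)}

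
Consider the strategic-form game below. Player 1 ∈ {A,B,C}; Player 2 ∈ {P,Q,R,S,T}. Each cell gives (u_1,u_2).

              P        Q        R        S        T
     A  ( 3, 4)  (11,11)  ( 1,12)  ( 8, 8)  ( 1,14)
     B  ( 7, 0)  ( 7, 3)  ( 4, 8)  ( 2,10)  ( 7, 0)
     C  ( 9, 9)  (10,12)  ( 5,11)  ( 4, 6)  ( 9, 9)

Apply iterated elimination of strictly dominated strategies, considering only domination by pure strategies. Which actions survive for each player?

P1 drop B (C beats it: P:9>7 Q:10>7 R:5>4 S:4>2 T:9>7)
P2 drop P (Q beats it: A:11>4 C:12>9)
P2 drop S (Q beats it: A:11>8 C:12>6)
P1→{A,C} P2→{Q,R,T}

Remaining: P1:{A,C} P2:{Q,R,T}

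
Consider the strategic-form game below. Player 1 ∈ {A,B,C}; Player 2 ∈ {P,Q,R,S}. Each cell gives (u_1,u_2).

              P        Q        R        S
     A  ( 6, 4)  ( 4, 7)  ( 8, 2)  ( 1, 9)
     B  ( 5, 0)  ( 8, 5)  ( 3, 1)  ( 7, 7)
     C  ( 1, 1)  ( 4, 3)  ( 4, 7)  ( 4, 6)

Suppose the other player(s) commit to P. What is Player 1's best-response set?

u_1(A vs P) = 6
u_1(B vs P) = 5
u_1(C vs P) = 1
max payoff 6 at {A}

BR_1 = {A}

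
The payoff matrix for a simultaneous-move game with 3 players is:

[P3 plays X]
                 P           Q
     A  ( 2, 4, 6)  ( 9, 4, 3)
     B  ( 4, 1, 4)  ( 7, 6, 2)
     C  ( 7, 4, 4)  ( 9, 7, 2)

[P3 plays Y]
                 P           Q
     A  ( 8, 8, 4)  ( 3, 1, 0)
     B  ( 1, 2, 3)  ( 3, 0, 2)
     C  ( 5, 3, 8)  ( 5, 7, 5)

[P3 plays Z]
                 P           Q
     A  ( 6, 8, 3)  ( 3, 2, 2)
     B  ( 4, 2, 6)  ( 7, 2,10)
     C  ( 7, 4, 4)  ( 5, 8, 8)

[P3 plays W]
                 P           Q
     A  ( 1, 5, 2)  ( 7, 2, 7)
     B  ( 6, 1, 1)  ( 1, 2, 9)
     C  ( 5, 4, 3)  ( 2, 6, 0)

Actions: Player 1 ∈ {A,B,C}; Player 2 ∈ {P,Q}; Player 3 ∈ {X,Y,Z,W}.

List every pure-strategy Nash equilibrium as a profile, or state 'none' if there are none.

(A,P,X): not NE [P1→C gives 7>2]
(A,P,Y): not NE [P3→X gives 6>4]
(A,P,Z): not NE [P1→C gives 7>6; P3→X gives 6>3]
(A,P,W): not NE [P1→B gives 6>1; P3→X gives 6>2]
(A,Q,X): not NE [P3→W gives 7>3]
(A,Q,Y): not NE [P1→C gives 5>3; P2→P gives 8>1; P3→W gives 7>0]
(A,Q,Z): not NE [P1→B gives 7>3; P2→P gives 8>2; P3→W gives 7>2]
(A,Q,W): not NE [P2→P gives 5>2]
(B,P,X): not NE [P1→C gives 7>4; P2→Q gives 6>1; P3→Z gives 6>4]
(B,P,Y): not NE [P1→A gives 8>1; P3→Z gives 6>3]
(B,P,Z): not NE [P1→C gives 7>4]
(B,P,W): not NE [P2→Q gives 2>1; P3→Z gives 6>1]
(B,Q,X): not NE [P1→C gives 9>7; P3→Z gives 10>2]
(B,Q,Y): not NE [P1→C gives 5>3; P2→P gives 2>0; P3→Z gives 10>2]
(B,Q,Z): NE
(B,Q,W): not NE [P1→A gives 7>1; P3→Z gives 10>9]
(C,P,X): not NE [P2→Q gives 7>4; P3→Y gives 8>4]
(C,P,Y): not NE [P1→A gives 8>5; P2→Q gives 7>3]
(C,P,Z): not NE [P2→Q gives 8>4; P3→Y gives 8>4]
(C,P,W): not NE [P1→B gives 6>5; P2→Q gives 6>4; P3→Y gives 8>3]
(C,Q,X): not NE [P3→Z gives 8>2]
(C,Q,Y): not NE [P3→Z gives 8>5]
(C,Q,Z): not NE [P1→B gives 7>5]
(C,Q,W): not NE [P1→A gives 7>2; P3→Z gives 8>0]

Nash profiles: (B,Q,Z)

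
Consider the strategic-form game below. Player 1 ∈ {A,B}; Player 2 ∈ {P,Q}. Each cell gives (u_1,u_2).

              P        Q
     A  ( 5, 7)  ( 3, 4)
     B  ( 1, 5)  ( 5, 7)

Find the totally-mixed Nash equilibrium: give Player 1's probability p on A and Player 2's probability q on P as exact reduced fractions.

p=2/5, q=1/3

P1 indiff ⇒ q·5+(1-q)·3 = q·1+(1-q)·5 ⇒ q(4) = (1-q)(2) ⇒ q = 1/3
P2 indiff ⇒ p·7+(1-p)·5 = p·4+(1-p)·7 ⇒ p(3) = (1-p)(2) ⇒ p = 2/5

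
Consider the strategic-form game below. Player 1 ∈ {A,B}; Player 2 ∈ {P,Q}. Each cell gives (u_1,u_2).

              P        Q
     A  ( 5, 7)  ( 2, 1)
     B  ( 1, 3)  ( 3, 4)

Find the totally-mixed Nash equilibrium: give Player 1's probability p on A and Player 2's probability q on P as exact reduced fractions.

(p,q) = (1/7, 1/5)

P1 indiff ⇒ q·5+(1-q)·2 = q·1+(1-q)·3 ⇒ q(4) = (1-q)(1) ⇒ q = 1/5
P2 indiff ⇒ p·7+(1-p)·3 = p·1+(1-p)·4 ⇒ p(6) = (1-p)(1) ⇒ p = 1/7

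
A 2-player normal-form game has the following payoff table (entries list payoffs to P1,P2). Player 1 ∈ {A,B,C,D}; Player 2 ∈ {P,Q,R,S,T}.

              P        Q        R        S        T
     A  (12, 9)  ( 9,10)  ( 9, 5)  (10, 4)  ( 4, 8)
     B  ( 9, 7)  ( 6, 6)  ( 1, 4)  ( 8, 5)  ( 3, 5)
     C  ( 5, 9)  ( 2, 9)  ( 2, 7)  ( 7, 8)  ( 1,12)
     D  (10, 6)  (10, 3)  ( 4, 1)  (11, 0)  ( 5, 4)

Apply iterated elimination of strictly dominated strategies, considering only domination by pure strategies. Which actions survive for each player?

P1 drop B (A beats it: P:12>9 Q:9>6 R:9>1 S:10>8 T:4>3)
P1 drop C (A beats it: P:12>5 Q:9>2 R:9>2 S:10>7 T:4>1)
P2 drop R (P beats it: A:9>5 D:6>1)
P2 drop S (P beats it: A:9>4 D:6>0)
P2 drop T (P beats it: A:9>8 D:6>4)
P1→{A,D} P2→{P,Q}

IESDS → P1:{A,D} P2:{P,Q}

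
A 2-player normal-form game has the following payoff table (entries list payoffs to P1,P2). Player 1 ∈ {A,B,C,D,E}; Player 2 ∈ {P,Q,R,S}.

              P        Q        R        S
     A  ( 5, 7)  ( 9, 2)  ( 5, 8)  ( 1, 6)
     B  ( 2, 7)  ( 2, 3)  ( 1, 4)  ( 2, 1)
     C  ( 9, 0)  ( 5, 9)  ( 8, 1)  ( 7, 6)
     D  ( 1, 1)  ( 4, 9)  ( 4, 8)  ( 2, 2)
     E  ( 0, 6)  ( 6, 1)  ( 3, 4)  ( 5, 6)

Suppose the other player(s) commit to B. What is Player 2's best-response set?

BR_2 = {P}

u_2(P vs B) = 7
u_2(Q vs B) = 3
u_2(R vs B) = 4
u_2(S vs B) = 1
max payoff 7 at {P}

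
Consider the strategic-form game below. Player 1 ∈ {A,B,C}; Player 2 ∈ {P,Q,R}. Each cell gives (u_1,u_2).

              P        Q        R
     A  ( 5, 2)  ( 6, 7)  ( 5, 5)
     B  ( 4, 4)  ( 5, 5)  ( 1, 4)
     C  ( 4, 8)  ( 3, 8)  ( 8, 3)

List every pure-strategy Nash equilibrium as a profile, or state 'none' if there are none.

(A,P): not NE [P2→Q gives 7>2]
(A,Q): NE
(A,R): not NE [P1→C gives 8>5; P2→Q gives 7>5]
(B,P): not NE [P1→A gives 5>4; P2→Q gives 5>4]
(B,Q): not NE [P1→A gives 6>5]
(B,R): not NE [P1→C gives 8>1; P2→Q gives 5>4]
(C,P): not NE [P1→A gives 5>4]
(C,Q): not NE [P1→A gives 6>3]
(C,R): not NE [P2→Q gives 8>3]

PSNE = {(A,Q)}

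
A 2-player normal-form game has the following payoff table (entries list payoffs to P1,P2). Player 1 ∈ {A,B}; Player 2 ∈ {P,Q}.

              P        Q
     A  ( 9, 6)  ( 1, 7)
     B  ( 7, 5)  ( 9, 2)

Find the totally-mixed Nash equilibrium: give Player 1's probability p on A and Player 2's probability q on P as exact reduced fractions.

p=3/4, q=4/5

P1 indiff ⇒ q·9+(1-q)·1 = q·7+(1-q)·9 ⇒ q(2) = (1-q)(8) ⇒ q = 4/5
P2 indiff ⇒ p·6+(1-p)·5 = p·7+(1-p)·2 ⇒ p(-1) = (1-p)(-3) ⇒ p = 3/4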